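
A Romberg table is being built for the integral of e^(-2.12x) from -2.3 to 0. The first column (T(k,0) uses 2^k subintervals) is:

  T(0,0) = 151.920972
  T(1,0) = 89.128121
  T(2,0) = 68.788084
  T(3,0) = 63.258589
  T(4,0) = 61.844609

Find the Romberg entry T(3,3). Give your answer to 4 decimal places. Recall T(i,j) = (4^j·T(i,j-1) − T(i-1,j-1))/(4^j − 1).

61.3724

Richardson extrapolation on the trapezoidal column (denominator 4−1=3):
T(1,1) = (4·89.128121 − 151.920972) / 3 = 68.197171
T(2,1) = (4·68.788084 − 89.128121) / 3 = 62.008072
T(3,1) = 63.258589 + (63.258589 − 68.788084)/3 = 61.415424
T(2,2) = 62.008072 + (62.008072 − 68.197171)/15 = 61.595465
T(3,2) = 61.415424 + (61.415424 − 62.008072)/15 = 61.375914
T(3,3) = (64·61.375914 − 61.595465) / 63 = 61.372429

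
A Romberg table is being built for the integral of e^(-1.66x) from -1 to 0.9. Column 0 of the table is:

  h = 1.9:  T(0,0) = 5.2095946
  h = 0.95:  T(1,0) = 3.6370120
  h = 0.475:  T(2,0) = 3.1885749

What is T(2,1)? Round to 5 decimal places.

3.03910

Richardson extrapolation on the trapezoidal column (denominator 4−1=3):
T(2,1) = (4·3.1885749 − 3.6370120) / 3 = 3.0390959
(Column j=1 coincides with Simpson's rule on the same nodes.)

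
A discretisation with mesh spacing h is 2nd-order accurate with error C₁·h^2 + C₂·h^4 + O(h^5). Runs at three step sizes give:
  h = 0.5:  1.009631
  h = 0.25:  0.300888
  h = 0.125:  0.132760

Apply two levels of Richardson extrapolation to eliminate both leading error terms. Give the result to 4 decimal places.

First eliminate the h^2 term (factor 2^2 = 4):
  B₁ = (4·0.300888 − 1.009631)/3 = 0.064640
  B₂ = (4·0.132760 − 0.300888)/3 = 0.076717
Then eliminate the h^4 term (factor 2^4 = 16):
  (16·0.076717 − 0.064640)/15 = 0.077522

0.0775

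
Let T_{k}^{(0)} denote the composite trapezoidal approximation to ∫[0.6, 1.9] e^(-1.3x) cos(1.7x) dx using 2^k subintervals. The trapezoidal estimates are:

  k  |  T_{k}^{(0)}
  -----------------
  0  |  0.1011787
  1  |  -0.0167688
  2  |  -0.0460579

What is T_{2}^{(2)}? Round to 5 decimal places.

-0.05580

Richardson extrapolation on the trapezoidal column (denominator 4−1=3):
T_{1}^{(1)} = -0.0167688 + (-0.0167688 − 0.1011787)/3 = -0.0560846
T_{2}^{(1)} = -0.0460579 + (-0.0460579 − (-0.0167688))/3 = -0.0558209
T_{2}^{(2)} = (16·(-0.0558209) − (-0.0560846)) / 15 = -0.0558033
(Column j=1 coincides with Simpson's rule on the same nodes.)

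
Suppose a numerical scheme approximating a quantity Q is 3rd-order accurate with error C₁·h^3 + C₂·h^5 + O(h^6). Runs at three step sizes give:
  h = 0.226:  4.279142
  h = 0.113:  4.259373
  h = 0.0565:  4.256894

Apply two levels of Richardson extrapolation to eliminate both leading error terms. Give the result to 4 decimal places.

First eliminate the h^3 term (factor 2^3 = 8):
  B₁ = (8·4.259373 − 4.279142)/7 = 4.256549
  B₂ = (8·4.256894 − 4.259373)/7 = 4.256540
Then eliminate the h^5 term (factor 2^5 = 32):
  (32·4.256540 − 4.256549)/31 = 4.256540

4.2565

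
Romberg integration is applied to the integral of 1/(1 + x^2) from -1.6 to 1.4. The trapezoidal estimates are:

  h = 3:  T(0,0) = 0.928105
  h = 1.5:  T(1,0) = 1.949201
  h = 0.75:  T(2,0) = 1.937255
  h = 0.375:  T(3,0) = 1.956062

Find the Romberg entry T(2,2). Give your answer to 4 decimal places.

1.9095

Richardson extrapolation on the trapezoidal column (denominator 4−1=3):
T(1,1) = 1.949201 + (1.949201 − 0.928105)/3 = 2.289566
T(2,1) = (4·1.937255 − 1.949201) / 3 = 1.933273
T(2,2) = (16·1.933273 − 2.289566) / 15 = 1.909520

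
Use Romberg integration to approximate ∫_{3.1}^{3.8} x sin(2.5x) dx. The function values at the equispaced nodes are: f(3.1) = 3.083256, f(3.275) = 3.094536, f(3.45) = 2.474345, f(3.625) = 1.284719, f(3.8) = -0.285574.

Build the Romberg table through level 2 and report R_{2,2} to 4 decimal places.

1.4732

R_{0,0} (trapezoid, 1 panel, h=0.7000): 0.979189
R_{1,0} (trapezoid, 2 panels, h=0.3500): 1.355615
R_{2,0} (trapezoid, 4 panels, h=0.1750): 1.444177
R_{1,1} = 1.355615 + (1.355615 − 0.979189)/3 = 1.481090
R_{2,1} = 1.444177 + (1.444177 − 1.355615)/3 = 1.473698
R_{2,2} = 1.473698 + (1.473698 − 1.481090)/15 = 1.473205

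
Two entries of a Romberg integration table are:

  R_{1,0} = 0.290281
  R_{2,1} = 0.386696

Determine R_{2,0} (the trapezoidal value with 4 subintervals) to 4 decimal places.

From R_{2,1} = (4·R_{2,0} − R_{1,0})/3, solve for R_{2,0}:
4·R_{2,0} = 3·0.386696 + 0.290281 = 1.450369
R_{2,0} = 0.362592

0.3626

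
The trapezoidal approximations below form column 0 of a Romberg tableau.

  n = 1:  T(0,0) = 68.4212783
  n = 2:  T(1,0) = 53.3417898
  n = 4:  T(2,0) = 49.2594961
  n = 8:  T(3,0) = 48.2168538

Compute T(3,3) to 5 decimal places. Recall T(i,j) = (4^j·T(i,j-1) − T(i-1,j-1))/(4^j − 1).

T(1,1) = (4·53.3417898 − 68.4212783) / 3 = 48.3152936
T(2,1) = (4·49.2594961 − 53.3417898) / 3 = 47.8987315
T(3,1) = 48.2168538 + (48.2168538 − 49.2594961)/3 = 47.8693064
T(2,2) = (16·47.8987315 − 48.3152936) / 15 = 47.8709607
T(3,2) = (16·47.8693064 − 47.8987315) / 15 = 47.8673447
T(3,3) = (64·47.8673447 − 47.8709607) / 63 = 47.8672873

47.86729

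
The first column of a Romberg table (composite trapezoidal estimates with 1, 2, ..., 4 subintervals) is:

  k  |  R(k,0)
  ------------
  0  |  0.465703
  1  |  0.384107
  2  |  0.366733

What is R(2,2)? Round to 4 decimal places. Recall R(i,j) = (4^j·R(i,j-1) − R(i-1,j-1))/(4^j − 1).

0.3612

R(1,1) = (4·0.384107 − 0.465703) / 3 = 0.356908
R(2,1) = 0.366733 + (0.366733 − 0.384107)/3 = 0.360942
R(2,2) = 0.360942 + (0.360942 − 0.356908)/15 = 0.361211
(Column j=1 coincides with Simpson's rule on the same nodes.)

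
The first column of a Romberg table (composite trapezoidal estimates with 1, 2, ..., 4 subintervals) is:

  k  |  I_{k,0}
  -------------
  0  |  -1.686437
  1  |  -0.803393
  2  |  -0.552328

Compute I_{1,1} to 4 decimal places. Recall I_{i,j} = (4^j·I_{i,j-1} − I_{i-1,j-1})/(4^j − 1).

-0.5090

I_{1,1} = (4·(-0.803393) − (-1.686437)) / 3 = -0.509045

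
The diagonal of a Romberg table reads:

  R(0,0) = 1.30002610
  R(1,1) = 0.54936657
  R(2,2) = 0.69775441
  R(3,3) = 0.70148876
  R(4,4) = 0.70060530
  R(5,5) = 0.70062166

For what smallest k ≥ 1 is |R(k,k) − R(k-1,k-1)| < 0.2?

k = 2

|R(1,1) − R(0,0)| = 0.75065953 ≥ 0.2
|R(2,2) − R(1,1)| = 0.14838784 < 0.2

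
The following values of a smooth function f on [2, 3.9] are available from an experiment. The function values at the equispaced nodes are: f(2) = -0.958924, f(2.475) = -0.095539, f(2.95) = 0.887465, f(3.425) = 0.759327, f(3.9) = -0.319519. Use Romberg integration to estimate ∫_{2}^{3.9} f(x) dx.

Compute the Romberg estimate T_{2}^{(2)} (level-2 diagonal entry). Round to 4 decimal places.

0.4843

T_{0}^{(0)} (trapezoid, 1 panel, h=1.9000): -1.214521
T_{1}^{(0)} (trapezoid, 2 panels, h=0.9500): 0.235831
T_{2}^{(0)} (trapezoid, 4 panels, h=0.4750): 0.433215
T_{1}^{(1)} = 0.235831 + (0.235831 − (-1.214521))/3 = 0.719282
T_{2}^{(1)} = 0.433215 + (0.433215 − 0.235831)/3 = 0.499010
T_{2}^{(2)} = 0.499010 + (0.499010 − 0.719282)/15 = 0.484325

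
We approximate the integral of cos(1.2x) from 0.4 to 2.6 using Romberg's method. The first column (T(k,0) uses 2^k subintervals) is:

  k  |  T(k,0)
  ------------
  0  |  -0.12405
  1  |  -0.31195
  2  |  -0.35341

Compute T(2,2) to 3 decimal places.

T(1,1) = -0.31195 + (-0.31195 − (-0.12405))/3 = -0.37458
T(2,1) = -0.35341 + (-0.35341 − (-0.31195))/3 = -0.36723
T(2,2) = -0.36723 + (-0.36723 − (-0.37458))/15 = -0.36674

-0.367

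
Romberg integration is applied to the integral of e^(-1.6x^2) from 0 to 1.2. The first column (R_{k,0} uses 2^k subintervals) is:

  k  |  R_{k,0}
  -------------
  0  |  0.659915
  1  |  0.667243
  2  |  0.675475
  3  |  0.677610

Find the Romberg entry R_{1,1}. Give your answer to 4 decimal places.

R_{1,1} = (4·0.667243 − 0.659915) / 3 = 0.669686
(Column j=1 coincides with Simpson's rule on the same nodes.)

0.6697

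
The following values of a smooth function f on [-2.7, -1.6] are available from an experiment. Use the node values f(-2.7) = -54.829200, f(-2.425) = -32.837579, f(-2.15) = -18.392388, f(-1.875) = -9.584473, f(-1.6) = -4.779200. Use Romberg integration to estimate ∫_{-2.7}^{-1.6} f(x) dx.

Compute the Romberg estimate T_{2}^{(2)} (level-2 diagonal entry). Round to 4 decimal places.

-24.3891

T_{0}^{(0)} (trapezoid, 1 panel, h=1.1000): -32.784620
T_{1}^{(0)} (trapezoid, 2 panels, h=0.5500): -26.508123
T_{2}^{(0)} (trapezoid, 4 panels, h=0.2750): -24.920126
T_{1}^{(1)} = -26.508123 + (-26.508123 − (-32.784620))/3 = -24.415957
T_{2}^{(1)} = -24.920126 + (-24.920126 − (-26.508123))/3 = -24.390794
T_{2}^{(2)} = -24.390794 + (-24.390794 − (-24.415957))/15 = -24.389116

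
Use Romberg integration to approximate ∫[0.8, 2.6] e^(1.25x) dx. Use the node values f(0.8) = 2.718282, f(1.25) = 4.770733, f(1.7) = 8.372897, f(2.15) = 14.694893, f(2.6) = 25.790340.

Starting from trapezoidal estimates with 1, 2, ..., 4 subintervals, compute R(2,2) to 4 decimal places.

R(0,0) (trapezoid, 1 panel, h=1.8000): 25.657760
R(1,0) (trapezoid, 2 panels, h=0.9000): 20.364487
R(2,0) (trapezoid, 4 panels, h=0.4500): 18.941775
R(1,1) = 20.364487 + (20.364487 − 25.657760)/3 = 18.600063
R(2,1) = 18.941775 + (18.941775 − 20.364487)/3 = 18.467538
R(2,2) = 18.467538 + (18.467538 − 18.600063)/15 = 18.458703

18.4587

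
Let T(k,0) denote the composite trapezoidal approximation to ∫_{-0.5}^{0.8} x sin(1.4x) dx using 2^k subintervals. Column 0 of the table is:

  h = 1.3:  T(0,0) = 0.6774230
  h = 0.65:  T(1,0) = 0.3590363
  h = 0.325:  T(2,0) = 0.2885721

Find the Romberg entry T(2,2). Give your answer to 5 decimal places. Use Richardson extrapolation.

Richardson extrapolation on the trapezoidal column (denominator 4−1=3):
T(1,1) = (4·0.3590363 − 0.6774230) / 3 = 0.2529074
T(2,1) = 0.2885721 + (0.2885721 − 0.3590363)/3 = 0.2650840
T(2,2) = 0.2650840 + (0.2650840 − 0.2529074)/15 = 0.2658958

0.26590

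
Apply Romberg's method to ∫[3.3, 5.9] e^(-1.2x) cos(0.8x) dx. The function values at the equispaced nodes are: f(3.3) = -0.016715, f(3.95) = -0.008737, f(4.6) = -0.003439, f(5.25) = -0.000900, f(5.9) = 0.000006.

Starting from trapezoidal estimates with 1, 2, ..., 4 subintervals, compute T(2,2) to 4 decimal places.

T(0,0) (trapezoid, 1 panel, h=2.6000): -0.021722
T(1,0) (trapezoid, 2 panels, h=1.3000): -0.015332
T(2,0) (trapezoid, 4 panels, h=0.6500): -0.013930
T(1,1) = -0.015332 + (-0.015332 − (-0.021722))/3 = -0.013202
T(2,1) = -0.013930 + (-0.013930 − (-0.015332))/3 = -0.013463
T(2,2) = -0.013463 + (-0.013463 − (-0.013202))/15 = -0.013480

-0.0135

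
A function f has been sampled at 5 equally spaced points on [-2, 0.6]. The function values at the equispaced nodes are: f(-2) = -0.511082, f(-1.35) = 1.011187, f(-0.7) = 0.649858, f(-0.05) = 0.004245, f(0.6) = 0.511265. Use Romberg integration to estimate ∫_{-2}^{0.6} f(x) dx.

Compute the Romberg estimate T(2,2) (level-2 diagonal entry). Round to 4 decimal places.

T(0,0) (trapezoid, 1 panel, h=2.6000): 0.000238
T(1,0) (trapezoid, 2 panels, h=1.3000): 0.844934
T(2,0) (trapezoid, 4 panels, h=0.6500): 1.082498
T(1,1) = 0.844934 + (0.844934 − 0.000238)/3 = 1.126499
T(2,1) = 1.082498 + (1.082498 − 0.844934)/3 = 1.161686
T(2,2) = 1.161686 + (1.161686 − 1.126499)/15 = 1.164032

1.1640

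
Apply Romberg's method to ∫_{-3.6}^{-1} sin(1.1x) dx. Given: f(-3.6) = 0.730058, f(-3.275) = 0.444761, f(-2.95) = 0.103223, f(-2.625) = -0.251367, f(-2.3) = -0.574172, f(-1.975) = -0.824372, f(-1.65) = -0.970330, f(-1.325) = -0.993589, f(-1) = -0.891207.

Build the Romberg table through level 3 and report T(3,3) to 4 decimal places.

-1.0336

T(0,0) (trapezoid, 1 panel, h=2.6000): -0.209494
T(1,0) (trapezoid, 2 panels, h=1.3000): -0.851170
T(2,0) (trapezoid, 4 panels, h=0.6500): -0.989205
T(3,0) (trapezoid, 8 panels, h=0.3250): -1.022587
T(1,1) = -0.851170 + (-0.851170 − (-0.209494))/3 = -1.065062
T(2,1) = -0.989205 + (-0.989205 − (-0.851170))/3 = -1.035217
T(3,1) = -1.022587 + (-1.022587 − (-0.989205))/3 = -1.033714
T(2,2) = -1.035217 + (-1.035217 − (-1.065062))/15 = -1.033227
T(3,2) = -1.033714 + (-1.033714 − (-1.035217))/15 = -1.033614
T(3,3) = -1.033614 + (-1.033614 − (-1.033227))/63 = -1.033620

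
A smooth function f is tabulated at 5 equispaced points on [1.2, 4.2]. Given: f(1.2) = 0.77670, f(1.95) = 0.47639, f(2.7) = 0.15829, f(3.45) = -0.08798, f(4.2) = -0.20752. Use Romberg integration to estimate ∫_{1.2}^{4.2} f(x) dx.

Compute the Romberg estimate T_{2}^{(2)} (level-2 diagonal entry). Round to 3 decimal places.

0.610

T_{0}^{(0)} (trapezoid, 1 panel, h=3.0000): 0.85377
T_{1}^{(0)} (trapezoid, 2 panels, h=1.5000): 0.66432
T_{2}^{(0)} (trapezoid, 4 panels, h=0.7500): 0.62347
T_{1}^{(1)} = 0.66432 + (0.66432 − 0.85377)/3 = 0.60117
T_{2}^{(1)} = 0.62347 + (0.62347 − 0.66432)/3 = 0.60985
T_{2}^{(2)} = 0.60985 + (0.60985 − 0.60117)/15 = 0.61043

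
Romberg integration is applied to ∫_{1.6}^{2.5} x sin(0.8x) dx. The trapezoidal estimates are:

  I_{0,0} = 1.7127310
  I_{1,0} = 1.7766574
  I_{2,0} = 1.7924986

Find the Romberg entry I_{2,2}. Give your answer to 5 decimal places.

I_{1,1} = 1.7766574 + (1.7766574 − 1.7127310)/3 = 1.7979662
I_{2,1} = 1.7924986 + (1.7924986 − 1.7766574)/3 = 1.7977790
I_{2,2} = 1.7977790 + (1.7977790 − 1.7979662)/15 = 1.7977665

1.79777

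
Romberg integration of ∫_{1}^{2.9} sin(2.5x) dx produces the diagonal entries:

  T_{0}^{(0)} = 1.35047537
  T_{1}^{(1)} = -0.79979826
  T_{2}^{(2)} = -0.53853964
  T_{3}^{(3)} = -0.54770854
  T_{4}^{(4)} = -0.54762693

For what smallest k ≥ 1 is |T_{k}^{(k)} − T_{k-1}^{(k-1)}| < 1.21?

k = 2

|T_{1}^{(1)} − T_{0}^{(0)}| = 2.15027363 ≥ 1.21
|T_{2}^{(2)} − T_{1}^{(1)}| = 0.26125862 < 1.21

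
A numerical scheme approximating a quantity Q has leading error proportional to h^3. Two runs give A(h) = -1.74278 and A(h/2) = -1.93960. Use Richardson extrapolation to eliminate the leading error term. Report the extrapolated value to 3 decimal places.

The leading error scales as h^3; refining by a factor of 2 reduces it by 2^3 = 8.
Extrapolated value = (8·A(h/2) − A(h)) / (8 − 1)
= (8·(-1.93960) − (-1.74278)) / 7
= -13.77402 / 7 = -1.96772

-1.968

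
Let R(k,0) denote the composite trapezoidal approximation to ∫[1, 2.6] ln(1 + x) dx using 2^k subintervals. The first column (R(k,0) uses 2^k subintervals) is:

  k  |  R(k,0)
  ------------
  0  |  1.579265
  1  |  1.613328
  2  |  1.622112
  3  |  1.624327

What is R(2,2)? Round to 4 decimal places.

1.6251

Richardson extrapolation on the trapezoidal column (denominator 4−1=3):
R(1,1) = (4·1.613328 − 1.579265) / 3 = 1.624682
R(2,1) = (4·1.622112 − 1.613328) / 3 = 1.625040
R(2,2) = (16·1.625040 − 1.624682) / 15 = 1.625064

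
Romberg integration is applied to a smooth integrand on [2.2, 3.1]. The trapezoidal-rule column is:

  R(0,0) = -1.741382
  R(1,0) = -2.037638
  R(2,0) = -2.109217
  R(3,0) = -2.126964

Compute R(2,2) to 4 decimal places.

Richardson extrapolation on the trapezoidal column (denominator 4−1=3):
R(1,1) = -2.037638 + (-2.037638 − (-1.741382))/3 = -2.136390
R(2,1) = (4·(-2.109217) − (-2.037638)) / 3 = -2.133077
R(2,2) = (16·(-2.133077) − (-2.136390)) / 15 = -2.132856

-2.1329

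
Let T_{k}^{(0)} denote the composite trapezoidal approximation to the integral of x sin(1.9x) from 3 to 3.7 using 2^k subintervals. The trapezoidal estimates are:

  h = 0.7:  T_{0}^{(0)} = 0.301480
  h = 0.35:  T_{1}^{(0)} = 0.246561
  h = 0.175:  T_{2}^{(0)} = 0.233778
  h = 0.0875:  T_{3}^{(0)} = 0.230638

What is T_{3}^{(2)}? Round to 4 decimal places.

0.2296

T_{2}^{(1)} = 0.233778 + (0.233778 − 0.246561)/3 = 0.229517
T_{3}^{(1)} = (4·0.230638 − 0.233778) / 3 = 0.229591
T_{3}^{(2)} = (16·0.229591 − 0.229517) / 15 = 0.229596
(Column j=1 coincides with Simpson's rule on the same nodes.)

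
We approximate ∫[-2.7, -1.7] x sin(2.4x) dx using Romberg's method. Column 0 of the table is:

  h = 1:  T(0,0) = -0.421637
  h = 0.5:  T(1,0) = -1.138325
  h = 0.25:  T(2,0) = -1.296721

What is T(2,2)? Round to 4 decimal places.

-1.3477

Richardson extrapolation on the trapezoidal column (denominator 4−1=3):
T(1,1) = (4·(-1.138325) − (-0.421637)) / 3 = -1.377221
T(2,1) = (4·(-1.296721) − (-1.138325)) / 3 = -1.349520
T(2,2) = (16·(-1.349520) − (-1.377221)) / 15 = -1.347673
(Column j=1 coincides with Simpson's rule on the same nodes.)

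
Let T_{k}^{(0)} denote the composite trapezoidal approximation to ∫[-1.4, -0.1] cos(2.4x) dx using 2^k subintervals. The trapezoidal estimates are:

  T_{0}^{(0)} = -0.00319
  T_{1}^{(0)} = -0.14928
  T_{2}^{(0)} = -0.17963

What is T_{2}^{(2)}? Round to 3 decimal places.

-0.189

T_{1}^{(1)} = (4·(-0.14928) − (-0.00319)) / 3 = -0.19798
T_{2}^{(1)} = (4·(-0.17963) − (-0.14928)) / 3 = -0.18975
T_{2}^{(2)} = -0.18975 + (-0.18975 − (-0.19798))/15 = -0.18920
(Column j=1 coincides with Simpson's rule on the same nodes.)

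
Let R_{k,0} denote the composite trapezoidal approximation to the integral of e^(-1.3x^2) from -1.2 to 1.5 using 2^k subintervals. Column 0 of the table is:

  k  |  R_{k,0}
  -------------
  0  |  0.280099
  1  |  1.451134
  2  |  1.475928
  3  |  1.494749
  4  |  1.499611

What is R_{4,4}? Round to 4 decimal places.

1.5012

R_{1,1} = (4·1.451134 − 0.280099) / 3 = 1.841479
R_{2,1} = 1.475928 + (1.475928 − 1.451134)/3 = 1.484193
R_{3,1} = (4·1.494749 − 1.475928) / 3 = 1.501023
R_{4,1} = 1.499611 + (1.499611 − 1.494749)/3 = 1.501232
R_{2,2} = 1.484193 + (1.484193 − 1.841479)/15 = 1.460374
R_{3,2} = (16·1.501023 − 1.484193) / 15 = 1.502145
R_{4,2} = (16·1.501232 − 1.501023) / 15 = 1.501246
R_{3,3} = 1.502145 + (1.502145 − 1.460374)/63 = 1.502808
R_{4,3} = (64·1.501246 − 1.502145) / 63 = 1.501232
R_{4,4} = (256·1.501232 − 1.502808) / 255 = 1.501226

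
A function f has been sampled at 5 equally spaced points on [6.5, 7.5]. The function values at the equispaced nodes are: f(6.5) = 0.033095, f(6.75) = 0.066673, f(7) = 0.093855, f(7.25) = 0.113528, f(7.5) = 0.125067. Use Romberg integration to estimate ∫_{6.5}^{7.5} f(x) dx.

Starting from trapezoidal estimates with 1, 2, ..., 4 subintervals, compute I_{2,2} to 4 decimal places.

0.0889

I_{0,0} (trapezoid, 1 panel, h=1.0000): 0.079081
I_{1,0} (trapezoid, 2 panels, h=0.5000): 0.086468
I_{2,0} (trapezoid, 4 panels, h=0.2500): 0.088284
I_{1,1} = 0.086468 + (0.086468 − 0.079081)/3 = 0.088930
I_{2,1} = 0.088284 + (0.088284 − 0.086468)/3 = 0.088889
I_{2,2} = 0.088889 + (0.088889 − 0.088930)/15 = 0.088886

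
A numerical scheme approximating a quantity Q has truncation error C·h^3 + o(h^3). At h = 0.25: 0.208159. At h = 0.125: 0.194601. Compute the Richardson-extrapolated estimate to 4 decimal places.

0.1927

The leading error scales as h^3; refining by a factor of 2 reduces it by 2^3 = 8.
Extrapolated value = (8·A(h/2) − A(h)) / (8 − 1)
= (8·0.194601 − 0.208159) / 7
= 1.348649 / 7 = 0.192664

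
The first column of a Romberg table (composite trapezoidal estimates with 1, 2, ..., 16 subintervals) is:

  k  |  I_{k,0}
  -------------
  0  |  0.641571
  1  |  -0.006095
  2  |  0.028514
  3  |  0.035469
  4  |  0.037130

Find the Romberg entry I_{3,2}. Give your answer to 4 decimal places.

0.0376

Richardson extrapolation on the trapezoidal column (denominator 4−1=3):
I_{2,1} = (4·0.028514 − (-0.006095)) / 3 = 0.040050
I_{3,1} = (4·0.035469 − 0.028514) / 3 = 0.037787
I_{3,2} = (16·0.037787 − 0.040050) / 15 = 0.037636
(Column j=1 coincides with Simpson's rule on the same nodes.)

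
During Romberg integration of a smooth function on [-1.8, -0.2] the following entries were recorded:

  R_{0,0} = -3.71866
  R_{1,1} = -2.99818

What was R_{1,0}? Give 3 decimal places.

-3.178

From R_{1,1} = (4·R_{1,0} − R_{0,0})/3, solve for R_{1,0}:
4·R_{1,0} = 3·(-2.99818) + (-3.71866) = -12.71320
R_{1,0} = -3.17830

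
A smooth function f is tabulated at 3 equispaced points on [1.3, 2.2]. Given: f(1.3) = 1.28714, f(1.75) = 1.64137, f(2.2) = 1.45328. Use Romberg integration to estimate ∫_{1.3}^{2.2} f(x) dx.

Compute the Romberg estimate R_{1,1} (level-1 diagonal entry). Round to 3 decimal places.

R_{0,0} (trapezoid, 1 panel, h=0.9000): 1.23319
R_{1,0} (trapezoid, 2 panels, h=0.4500): 1.35521
R_{1,1} = 1.35521 + (1.35521 − 1.23319)/3 = 1.39588

1.396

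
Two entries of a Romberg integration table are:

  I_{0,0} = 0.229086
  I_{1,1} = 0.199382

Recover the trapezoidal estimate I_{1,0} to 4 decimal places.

From I_{1,1} = (4·I_{1,0} − I_{0,0})/3, solve for I_{1,0}:
4·I_{1,0} = 3·0.199382 + 0.229086 = 0.827232
I_{1,0} = 0.206808

0.2068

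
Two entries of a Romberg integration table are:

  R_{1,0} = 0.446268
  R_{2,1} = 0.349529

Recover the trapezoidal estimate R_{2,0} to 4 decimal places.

From R_{2,1} = (4·R_{2,0} − R_{1,0})/3, solve for R_{2,0}:
4·R_{2,0} = 3·0.349529 + 0.446268 = 1.494855
R_{2,0} = 0.373714

0.3737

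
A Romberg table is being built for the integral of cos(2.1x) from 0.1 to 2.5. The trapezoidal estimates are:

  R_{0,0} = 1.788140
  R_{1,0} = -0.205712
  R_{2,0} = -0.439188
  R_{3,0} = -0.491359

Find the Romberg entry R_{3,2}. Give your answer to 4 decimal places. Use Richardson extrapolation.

-0.5082

Richardson extrapolation on the trapezoidal column (denominator 4−1=3):
R_{2,1} = (4·(-0.439188) − (-0.205712)) / 3 = -0.517013
R_{3,1} = -0.491359 + (-0.491359 − (-0.439188))/3 = -0.508749
R_{3,2} = -0.508749 + (-0.508749 − (-0.517013))/15 = -0.508198
(Column j=1 coincides with Simpson's rule on the same nodes.)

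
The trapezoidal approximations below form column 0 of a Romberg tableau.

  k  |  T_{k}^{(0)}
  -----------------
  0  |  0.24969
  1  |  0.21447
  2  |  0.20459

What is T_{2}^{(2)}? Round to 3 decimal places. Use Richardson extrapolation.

0.201

T_{1}^{(1)} = 0.21447 + (0.21447 − 0.24969)/3 = 0.20273
T_{2}^{(1)} = (4·0.20459 − 0.21447) / 3 = 0.20130
T_{2}^{(2)} = (16·0.20130 − 0.20273) / 15 = 0.20120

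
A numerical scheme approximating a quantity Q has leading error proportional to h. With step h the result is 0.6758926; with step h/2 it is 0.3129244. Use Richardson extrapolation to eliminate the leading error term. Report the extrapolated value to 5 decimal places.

The leading error scales as h; refining by a factor of 2 reduces it by 2^1 = 2.
Extrapolated value = (2·A(h/2) − A(h)) / (2 − 1)
= (2·0.3129244 − 0.6758926) / 1
= -0.0500438 / 1 = -0.0500438

-0.05004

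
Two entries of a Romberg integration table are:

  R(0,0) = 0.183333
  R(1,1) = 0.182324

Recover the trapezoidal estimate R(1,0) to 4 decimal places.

From R(1,1) = (4·R(1,0) − R(0,0))/3, solve for R(1,0):
4·R(1,0) = 3·0.182324 + 0.183333 = 0.730305
R(1,0) = 0.182576

0.1826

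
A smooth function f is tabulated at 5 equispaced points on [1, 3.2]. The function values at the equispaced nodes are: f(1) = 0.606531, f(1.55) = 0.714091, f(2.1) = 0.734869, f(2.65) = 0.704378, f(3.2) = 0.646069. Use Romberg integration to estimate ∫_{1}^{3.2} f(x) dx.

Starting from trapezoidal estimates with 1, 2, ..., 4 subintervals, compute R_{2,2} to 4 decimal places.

R_{0,0} (trapezoid, 1 panel, h=2.2000): 1.377860
R_{1,0} (trapezoid, 2 panels, h=1.1000): 1.497286
R_{2,0} (trapezoid, 4 panels, h=0.5500): 1.528801
R_{1,1} = 1.497286 + (1.497286 − 1.377860)/3 = 1.537095
R_{2,1} = 1.528801 + (1.528801 − 1.497286)/3 = 1.539306
R_{2,2} = 1.539306 + (1.539306 − 1.537095)/15 = 1.539453

1.5395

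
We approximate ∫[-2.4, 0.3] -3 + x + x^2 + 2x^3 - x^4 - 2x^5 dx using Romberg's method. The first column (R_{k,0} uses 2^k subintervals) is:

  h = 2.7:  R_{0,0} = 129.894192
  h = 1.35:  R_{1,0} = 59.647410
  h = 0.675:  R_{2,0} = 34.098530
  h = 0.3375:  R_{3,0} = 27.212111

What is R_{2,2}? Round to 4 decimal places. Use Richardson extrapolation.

24.8723

Richardson extrapolation on the trapezoidal column (denominator 4−1=3):
R_{1,1} = (4·59.647410 − 129.894192) / 3 = 36.231816
R_{2,1} = (4·34.098530 − 59.647410) / 3 = 25.582237
R_{2,2} = (16·25.582237 − 36.231816) / 15 = 24.872265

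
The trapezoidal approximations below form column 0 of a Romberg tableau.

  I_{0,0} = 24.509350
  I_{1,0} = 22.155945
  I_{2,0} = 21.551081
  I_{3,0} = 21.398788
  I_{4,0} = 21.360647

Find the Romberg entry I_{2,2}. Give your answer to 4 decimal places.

Richardson extrapolation on the trapezoidal column (denominator 4−1=3):
I_{1,1} = 22.155945 + (22.155945 − 24.509350)/3 = 21.371477
I_{2,1} = (4·21.551081 − 22.155945) / 3 = 21.349460
I_{2,2} = 21.349460 + (21.349460 − 21.371477)/15 = 21.347992
(Column j=1 coincides with Simpson's rule on the same nodes.)

21.3480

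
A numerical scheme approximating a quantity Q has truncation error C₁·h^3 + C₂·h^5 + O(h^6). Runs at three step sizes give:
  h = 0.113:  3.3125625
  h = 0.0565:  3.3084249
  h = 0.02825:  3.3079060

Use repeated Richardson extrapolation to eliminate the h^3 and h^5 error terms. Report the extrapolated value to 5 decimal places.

3.30783

First eliminate the h^3 term (factor 2^3 = 8):
  B₁ = (8·3.3084249 − 3.3125625)/7 = 3.3078338
  B₂ = (8·3.3079060 − 3.3084249)/7 = 3.3078319
Then eliminate the h^5 term (factor 2^5 = 32):
  (32·3.3078319 − 3.3078338)/31 = 3.3078318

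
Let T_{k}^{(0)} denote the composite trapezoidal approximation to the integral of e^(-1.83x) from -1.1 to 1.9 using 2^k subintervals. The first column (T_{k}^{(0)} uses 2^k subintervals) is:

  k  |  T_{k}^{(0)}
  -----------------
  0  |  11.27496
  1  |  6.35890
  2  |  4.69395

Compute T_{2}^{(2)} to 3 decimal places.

4.100

Richardson extrapolation on the trapezoidal column (denominator 4−1=3):
T_{1}^{(1)} = 6.35890 + (6.35890 − 11.27496)/3 = 4.72021
T_{2}^{(1)} = (4·4.69395 − 6.35890) / 3 = 4.13897
T_{2}^{(2)} = 4.13897 + (4.13897 − 4.72021)/15 = 4.10022
(Column j=1 coincides with Simpson's rule on the same nodes.)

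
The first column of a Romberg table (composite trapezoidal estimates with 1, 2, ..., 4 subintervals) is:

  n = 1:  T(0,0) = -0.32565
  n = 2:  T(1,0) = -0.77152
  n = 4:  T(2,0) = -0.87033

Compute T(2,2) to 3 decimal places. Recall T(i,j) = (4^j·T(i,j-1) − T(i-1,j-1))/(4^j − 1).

Richardson extrapolation on the trapezoidal column (denominator 4−1=3):
T(1,1) = -0.77152 + (-0.77152 − (-0.32565))/3 = -0.92014
T(2,1) = (4·(-0.87033) − (-0.77152)) / 3 = -0.90327
T(2,2) = (16·(-0.90327) − (-0.92014)) / 15 = -0.90215

-0.902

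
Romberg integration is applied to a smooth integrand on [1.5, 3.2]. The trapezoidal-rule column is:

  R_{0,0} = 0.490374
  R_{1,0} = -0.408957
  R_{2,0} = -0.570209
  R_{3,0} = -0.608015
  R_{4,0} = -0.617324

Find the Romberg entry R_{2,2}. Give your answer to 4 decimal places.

Richardson extrapolation on the trapezoidal column (denominator 4−1=3):
R_{1,1} = -0.408957 + (-0.408957 − 0.490374)/3 = -0.708734
R_{2,1} = (4·(-0.570209) − (-0.408957)) / 3 = -0.623960
R_{2,2} = -0.623960 + (-0.623960 − (-0.708734))/15 = -0.618308

-0.6183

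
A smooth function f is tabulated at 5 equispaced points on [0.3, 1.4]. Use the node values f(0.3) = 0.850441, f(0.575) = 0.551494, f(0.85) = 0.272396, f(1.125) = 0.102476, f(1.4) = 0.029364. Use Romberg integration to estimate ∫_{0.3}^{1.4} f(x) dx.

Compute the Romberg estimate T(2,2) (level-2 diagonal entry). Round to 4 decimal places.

0.3710

T(0,0) (trapezoid, 1 panel, h=1.1000): 0.483893
T(1,0) (trapezoid, 2 panels, h=0.5500): 0.391764
T(2,0) (trapezoid, 4 panels, h=0.2750): 0.375724
T(1,1) = 0.391764 + (0.391764 − 0.483893)/3 = 0.361054
T(2,1) = 0.375724 + (0.375724 − 0.391764)/3 = 0.370377
T(2,2) = 0.370377 + (0.370377 − 0.361054)/15 = 0.370999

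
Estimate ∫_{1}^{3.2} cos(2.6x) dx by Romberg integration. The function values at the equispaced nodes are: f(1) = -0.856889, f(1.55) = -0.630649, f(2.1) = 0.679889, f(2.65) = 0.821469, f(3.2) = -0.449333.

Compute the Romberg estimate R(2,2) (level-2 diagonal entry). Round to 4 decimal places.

0.1252

R(0,0) (trapezoid, 1 panel, h=2.2000): -1.436844
R(1,0) (trapezoid, 2 panels, h=1.1000): 0.029456
R(2,0) (trapezoid, 4 panels, h=0.5500): 0.119679
R(1,1) = 0.029456 + (0.029456 − (-1.436844))/3 = 0.518223
R(2,1) = 0.119679 + (0.119679 − 0.029456)/3 = 0.149753
R(2,2) = 0.149753 + (0.149753 − 0.518223)/15 = 0.125188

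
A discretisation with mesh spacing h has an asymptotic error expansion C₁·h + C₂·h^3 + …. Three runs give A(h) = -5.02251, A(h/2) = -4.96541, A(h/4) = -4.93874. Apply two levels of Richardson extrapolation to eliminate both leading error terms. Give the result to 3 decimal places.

-4.913

First eliminate the h term (factor 2^1 = 2):
  B₁ = (2·(-4.96541) − (-5.02251))/1 = -4.90831
  B₂ = (2·(-4.93874) − (-4.96541))/1 = -4.91207
Then eliminate the h^3 term (factor 2^3 = 8):
  (8·(-4.91207) − (-4.90831))/7 = -4.91261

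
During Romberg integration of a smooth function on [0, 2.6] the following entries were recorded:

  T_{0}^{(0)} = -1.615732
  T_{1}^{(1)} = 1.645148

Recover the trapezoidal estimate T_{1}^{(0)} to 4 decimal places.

0.8299

From T_{1}^{(1)} = (4·T_{1}^{(0)} − T_{0}^{(0)})/3, solve for T_{1}^{(0)}:
4·T_{1}^{(0)} = 3·1.645148 + (-1.615732) = 3.319712
T_{1}^{(0)} = 0.829928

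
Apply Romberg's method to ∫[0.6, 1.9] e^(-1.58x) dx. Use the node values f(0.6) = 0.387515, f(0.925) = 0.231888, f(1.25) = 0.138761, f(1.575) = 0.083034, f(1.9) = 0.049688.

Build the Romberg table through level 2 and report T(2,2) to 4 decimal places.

0.2138

T(0,0) (trapezoid, 1 panel, h=1.3000): 0.284182
T(1,0) (trapezoid, 2 panels, h=0.6500): 0.232286
T(2,0) (trapezoid, 4 panels, h=0.3250): 0.218492
T(1,1) = 0.232286 + (0.232286 − 0.284182)/3 = 0.214987
T(2,1) = 0.218492 + (0.218492 − 0.232286)/3 = 0.213894
T(2,2) = 0.213894 + (0.213894 − 0.214987)/15 = 0.213821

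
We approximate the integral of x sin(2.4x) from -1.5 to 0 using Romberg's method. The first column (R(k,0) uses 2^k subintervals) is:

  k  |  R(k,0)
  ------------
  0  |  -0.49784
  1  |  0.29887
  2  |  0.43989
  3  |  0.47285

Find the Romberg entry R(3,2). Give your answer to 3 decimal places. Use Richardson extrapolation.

Richardson extrapolation on the trapezoidal column (denominator 4−1=3):
R(2,1) = 0.43989 + (0.43989 − 0.29887)/3 = 0.48690
R(3,1) = 0.47285 + (0.47285 − 0.43989)/3 = 0.48384
R(3,2) = 0.48384 + (0.48384 − 0.48690)/15 = 0.48364

0.484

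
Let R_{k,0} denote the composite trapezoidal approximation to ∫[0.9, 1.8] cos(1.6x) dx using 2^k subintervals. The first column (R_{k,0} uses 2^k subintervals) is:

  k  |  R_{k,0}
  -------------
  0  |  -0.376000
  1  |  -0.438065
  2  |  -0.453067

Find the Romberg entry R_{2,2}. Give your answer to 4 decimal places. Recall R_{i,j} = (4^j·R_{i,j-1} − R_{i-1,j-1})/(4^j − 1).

R_{1,1} = -0.438065 + (-0.438065 − (-0.376000))/3 = -0.458753
R_{2,1} = (4·(-0.453067) − (-0.438065)) / 3 = -0.458068
R_{2,2} = -0.458068 + (-0.458068 − (-0.458753))/15 = -0.458022

-0.4580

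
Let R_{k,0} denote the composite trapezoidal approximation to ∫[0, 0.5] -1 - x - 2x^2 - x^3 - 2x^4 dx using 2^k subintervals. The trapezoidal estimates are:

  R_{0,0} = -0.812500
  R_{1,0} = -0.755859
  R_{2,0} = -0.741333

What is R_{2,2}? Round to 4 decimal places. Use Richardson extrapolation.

-0.7365

Richardson extrapolation on the trapezoidal column (denominator 4−1=3):
R_{1,1} = (4·(-0.755859) − (-0.812500)) / 3 = -0.736979
R_{2,1} = -0.741333 + (-0.741333 − (-0.755859))/3 = -0.736491
R_{2,2} = -0.736491 + (-0.736491 − (-0.736979))/15 = -0.736458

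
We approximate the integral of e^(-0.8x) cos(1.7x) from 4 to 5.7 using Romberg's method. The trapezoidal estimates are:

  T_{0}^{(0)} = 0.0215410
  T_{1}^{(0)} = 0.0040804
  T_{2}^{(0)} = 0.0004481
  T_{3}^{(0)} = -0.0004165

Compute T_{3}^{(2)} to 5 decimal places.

Richardson extrapolation on the trapezoidal column (denominator 4−1=3):
T_{2}^{(1)} = (4·0.0004481 − 0.0040804) / 3 = -0.0007627
T_{3}^{(1)} = (4·(-0.0004165) − 0.0004481) / 3 = -0.0007047
T_{3}^{(2)} = -0.0007047 + (-0.0007047 − (-0.0007627))/15 = -0.0007008

-0.00070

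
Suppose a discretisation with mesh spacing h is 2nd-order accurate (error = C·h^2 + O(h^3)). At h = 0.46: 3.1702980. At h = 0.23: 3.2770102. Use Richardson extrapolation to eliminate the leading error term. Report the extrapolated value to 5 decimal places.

Extrapolated value = (4·A(h/2) − A(h)) / (4 − 1)
= (4·3.2770102 − 3.1702980) / 3
= 9.9377428 / 3 = 3.3125809

3.31258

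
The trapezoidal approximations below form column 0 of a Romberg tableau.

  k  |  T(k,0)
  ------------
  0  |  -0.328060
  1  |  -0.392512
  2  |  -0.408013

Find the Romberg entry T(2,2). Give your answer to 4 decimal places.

T(1,1) = -0.392512 + (-0.392512 − (-0.328060))/3 = -0.413996
T(2,1) = (4·(-0.408013) − (-0.392512)) / 3 = -0.413180
T(2,2) = (16·(-0.413180) − (-0.413996)) / 15 = -0.413126

-0.4131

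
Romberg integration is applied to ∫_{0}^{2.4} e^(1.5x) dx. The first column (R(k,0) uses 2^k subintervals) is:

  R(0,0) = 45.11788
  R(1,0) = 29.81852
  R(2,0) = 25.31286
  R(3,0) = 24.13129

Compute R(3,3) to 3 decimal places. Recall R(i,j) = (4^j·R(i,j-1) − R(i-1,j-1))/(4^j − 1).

23.732

Richardson extrapolation on the trapezoidal column (denominator 4−1=3):
R(1,1) = (4·29.81852 − 45.11788) / 3 = 24.71873
R(2,1) = 25.31286 + (25.31286 − 29.81852)/3 = 23.81097
R(3,1) = (4·24.13129 − 25.31286) / 3 = 23.73743
R(2,2) = (16·23.81097 − 24.71873) / 15 = 23.75045
R(3,2) = 23.73743 + (23.73743 − 23.81097)/15 = 23.73253
R(3,3) = (64·23.73253 − 23.75045) / 63 = 23.73225
(Column j=1 coincides with Simpson's rule on the same nodes.)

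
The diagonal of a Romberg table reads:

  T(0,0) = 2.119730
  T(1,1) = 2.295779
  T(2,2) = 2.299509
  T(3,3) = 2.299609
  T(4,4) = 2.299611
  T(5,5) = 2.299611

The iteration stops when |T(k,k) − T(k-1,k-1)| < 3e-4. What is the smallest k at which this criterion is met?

k = 3

|T(1,1) − T(0,0)| = 0.176049 ≥ 3e-4
|T(2,2) − T(1,1)| = 0.003730 ≥ 3e-4
|T(3,3) − T(2,2)| = 0.000100 < 3e-4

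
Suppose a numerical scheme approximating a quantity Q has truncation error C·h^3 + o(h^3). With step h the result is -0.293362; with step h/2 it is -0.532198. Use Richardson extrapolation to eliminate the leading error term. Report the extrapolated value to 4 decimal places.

-0.5663

The leading error scales as h^3; refining by a factor of 2 reduces it by 2^3 = 8.
Extrapolated value = (8·A(h/2) − A(h)) / (8 − 1)
= (8·(-0.532198) − (-0.293362)) / 7
= -3.964222 / 7 = -0.566317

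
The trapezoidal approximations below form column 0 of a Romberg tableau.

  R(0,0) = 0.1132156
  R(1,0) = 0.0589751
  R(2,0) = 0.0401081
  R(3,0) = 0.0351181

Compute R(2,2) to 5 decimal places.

Richardson extrapolation on the trapezoidal column (denominator 4−1=3):
R(1,1) = 0.0589751 + (0.0589751 − 0.1132156)/3 = 0.0408949
R(2,1) = 0.0401081 + (0.0401081 − 0.0589751)/3 = 0.0338191
R(2,2) = 0.0338191 + (0.0338191 − 0.0408949)/15 = 0.0333474

0.03335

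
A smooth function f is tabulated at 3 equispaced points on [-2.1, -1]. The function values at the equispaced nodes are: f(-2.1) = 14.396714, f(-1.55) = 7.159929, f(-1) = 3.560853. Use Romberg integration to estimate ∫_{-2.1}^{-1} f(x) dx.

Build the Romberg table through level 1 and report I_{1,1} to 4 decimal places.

8.5428

I_{0,0} (trapezoid, 1 panel, h=1.1000): 9.876662
I_{1,0} (trapezoid, 2 panels, h=0.5500): 8.876292
I_{1,1} = 8.876292 + (8.876292 − 9.876662)/3 = 8.542835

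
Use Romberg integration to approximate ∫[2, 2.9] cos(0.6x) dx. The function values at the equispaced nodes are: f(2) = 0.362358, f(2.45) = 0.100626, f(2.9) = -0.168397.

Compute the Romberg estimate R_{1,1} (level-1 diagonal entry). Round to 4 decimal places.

0.0895

R_{0,0} (trapezoid, 1 panel, h=0.9000): 0.087282
R_{1,0} (trapezoid, 2 panels, h=0.4500): 0.088923
R_{1,1} = 0.088923 + (0.088923 − 0.087282)/3 = 0.089470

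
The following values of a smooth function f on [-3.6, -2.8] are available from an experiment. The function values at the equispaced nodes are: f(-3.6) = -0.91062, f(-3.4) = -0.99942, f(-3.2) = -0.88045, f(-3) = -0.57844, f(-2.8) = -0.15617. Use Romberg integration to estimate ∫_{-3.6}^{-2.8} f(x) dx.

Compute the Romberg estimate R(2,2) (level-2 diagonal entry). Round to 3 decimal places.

-0.609

R(0,0) (trapezoid, 1 panel, h=0.8000): -0.42672
R(1,0) (trapezoid, 2 panels, h=0.4000): -0.56554
R(2,0) (trapezoid, 4 panels, h=0.2000): -0.59834
R(1,1) = -0.56554 + (-0.56554 − (-0.42672))/3 = -0.61181
R(2,1) = -0.59834 + (-0.59834 − (-0.56554))/3 = -0.60927
R(2,2) = -0.60927 + (-0.60927 − (-0.61181))/15 = -0.60910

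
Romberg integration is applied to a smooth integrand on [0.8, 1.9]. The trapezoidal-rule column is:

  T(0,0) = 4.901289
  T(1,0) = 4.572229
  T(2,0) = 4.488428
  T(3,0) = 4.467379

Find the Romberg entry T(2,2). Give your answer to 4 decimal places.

T(1,1) = 4.572229 + (4.572229 − 4.901289)/3 = 4.462542
T(2,1) = 4.488428 + (4.488428 − 4.572229)/3 = 4.460494
T(2,2) = 4.460494 + (4.460494 − 4.462542)/15 = 4.460357

4.4604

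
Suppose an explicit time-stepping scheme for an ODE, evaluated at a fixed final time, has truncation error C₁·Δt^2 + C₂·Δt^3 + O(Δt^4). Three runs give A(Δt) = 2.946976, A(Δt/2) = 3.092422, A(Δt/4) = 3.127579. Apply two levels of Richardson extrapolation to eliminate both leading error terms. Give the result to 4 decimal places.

3.1391

First eliminate the Δt^2 term (factor 2^2 = 4):
  B₁ = (4·3.092422 − 2.946976)/3 = 3.140904
  B₂ = (4·3.127579 − 3.092422)/3 = 3.139298
Then eliminate the Δt^3 term (factor 2^3 = 8):
  (8·3.139298 − 3.140904)/7 = 3.139069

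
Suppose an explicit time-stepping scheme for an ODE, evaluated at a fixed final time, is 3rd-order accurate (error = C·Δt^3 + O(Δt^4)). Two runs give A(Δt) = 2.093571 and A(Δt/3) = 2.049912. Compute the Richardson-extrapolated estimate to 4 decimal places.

2.0482

The leading error scales as Δt^3; refining by a factor of 3 reduces it by 3^3 = 27.
Extrapolated value = (27·A(Δt/3) − A(Δt)) / (27 − 1)
= (27·2.049912 − 2.093571) / 26
= 53.254053 / 26 = 2.048233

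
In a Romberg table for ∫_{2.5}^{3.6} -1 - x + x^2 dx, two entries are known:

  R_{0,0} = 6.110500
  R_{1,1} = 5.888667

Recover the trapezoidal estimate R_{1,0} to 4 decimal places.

From R_{1,1} = (4·R_{1,0} − R_{0,0})/3, solve for R_{1,0}:
4·R_{1,0} = 3·5.888667 + 6.110500 = 23.776501
R_{1,0} = 5.944125

5.9441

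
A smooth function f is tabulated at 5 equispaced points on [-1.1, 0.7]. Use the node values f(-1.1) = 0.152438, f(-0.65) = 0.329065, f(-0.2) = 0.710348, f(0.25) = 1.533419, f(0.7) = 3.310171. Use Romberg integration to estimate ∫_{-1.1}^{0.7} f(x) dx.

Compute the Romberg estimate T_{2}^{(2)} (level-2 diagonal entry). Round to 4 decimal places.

T_{0}^{(0)} (trapezoid, 1 panel, h=1.8000): 3.116348
T_{1}^{(0)} (trapezoid, 2 panels, h=0.9000): 2.197487
T_{2}^{(0)} (trapezoid, 4 panels, h=0.4500): 1.936861
T_{1}^{(1)} = 2.197487 + (2.197487 − 3.116348)/3 = 1.891200
T_{2}^{(1)} = 1.936861 + (1.936861 − 2.197487)/3 = 1.849986
T_{2}^{(2)} = 1.849986 + (1.849986 − 1.891200)/15 = 1.847238

1.8472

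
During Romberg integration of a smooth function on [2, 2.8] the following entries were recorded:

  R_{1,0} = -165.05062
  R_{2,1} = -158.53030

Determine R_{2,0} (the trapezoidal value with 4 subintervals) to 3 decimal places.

From R_{2,1} = (4·R_{2,0} − R_{1,0})/3, solve for R_{2,0}:
4·R_{2,0} = 3·(-158.53030) + (-165.05062) = -640.64152
R_{2,0} = -160.16038

-160.160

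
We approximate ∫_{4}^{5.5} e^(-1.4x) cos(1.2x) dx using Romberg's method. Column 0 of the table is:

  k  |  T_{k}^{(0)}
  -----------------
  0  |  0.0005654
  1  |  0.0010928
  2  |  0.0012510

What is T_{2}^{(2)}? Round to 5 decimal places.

0.00131

Richardson extrapolation on the trapezoidal column (denominator 4−1=3):
T_{1}^{(1)} = (4·0.0010928 − 0.0005654) / 3 = 0.0012686
T_{2}^{(1)} = 0.0012510 + (0.0012510 − 0.0010928)/3 = 0.0013037
T_{2}^{(2)} = 0.0013037 + (0.0013037 − 0.0012686)/15 = 0.0013060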